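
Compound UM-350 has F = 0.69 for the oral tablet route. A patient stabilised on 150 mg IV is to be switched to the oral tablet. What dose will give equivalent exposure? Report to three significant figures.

For equal systemic exposure: F × D_ev = D_iv
D_ev = D_iv / F = 150 / 0.69 = 217.391 mg

D_oral = 217 mg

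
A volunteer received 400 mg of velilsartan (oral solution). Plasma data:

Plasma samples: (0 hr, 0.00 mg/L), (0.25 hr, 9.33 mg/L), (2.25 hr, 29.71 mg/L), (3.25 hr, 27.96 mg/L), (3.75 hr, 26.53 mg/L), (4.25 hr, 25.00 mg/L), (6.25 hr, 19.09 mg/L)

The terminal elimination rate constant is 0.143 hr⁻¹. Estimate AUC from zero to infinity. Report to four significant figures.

Trapezoidal AUC_0→6.25:
  [0→0.25]: (0.00+9.33)/2 × 0.25 = 1.16625
  [0.25→2.25]: (9.33+29.71)/2 × 2 = 39.04
  [2.25→3.25]: (29.71+27.96)/2 × 1 = 28.835
  [3.25→3.75]: (27.96+26.53)/2 × 0.5 = 13.6225
  [3.75→4.25]: (26.53+25.00)/2 × 0.5 = 12.8825
  [4.25→6.25]: (25.00+19.09)/2 × 2 = 44.09
  Sum = 139.63625 mg/L·hr
Extrapolated tail: C_last / k_e = 19.09 / 0.143 = 133.497
AUC_0→∞ = 139.63625 + 133.497 = 273.13325 mg/L·hr

AUC = 273.1 mg/L·hr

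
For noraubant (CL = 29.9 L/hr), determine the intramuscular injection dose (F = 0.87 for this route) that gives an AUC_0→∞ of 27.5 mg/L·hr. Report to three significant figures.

Dose = 945 mg

Dose = CL × AUC_0→∞ / F
     = 29.9 × 27.5 / 0.87 = 945.115 mg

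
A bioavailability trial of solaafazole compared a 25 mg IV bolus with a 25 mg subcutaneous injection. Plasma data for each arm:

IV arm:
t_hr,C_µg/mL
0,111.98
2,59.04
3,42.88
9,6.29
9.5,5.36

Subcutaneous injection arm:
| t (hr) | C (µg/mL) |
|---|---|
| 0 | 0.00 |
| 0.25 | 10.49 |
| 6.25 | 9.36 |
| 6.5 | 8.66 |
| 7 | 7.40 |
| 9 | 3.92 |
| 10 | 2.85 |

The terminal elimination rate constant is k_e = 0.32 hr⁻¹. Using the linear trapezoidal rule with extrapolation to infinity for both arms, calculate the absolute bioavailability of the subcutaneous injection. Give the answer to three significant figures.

F = 0.233

Trapezoidal AUC_0→9.5 (IV):
  [0→2]: (111.98+59.04)/2 × 2 = 171.02
  [2→3]: (59.04+42.88)/2 × 1 = 50.96
  [3→9]: (42.88+6.29)/2 × 6 = 147.51
  [9→9.5]: (6.29+5.36)/2 × 0.5 = 2.9125
  Sum = 372.4025 µg/mL·hr
IV tail: 5.36/0.32 = 16.750; AUC_iv,0→∞ = 372.4025 + 16.750 = 389.1525 µg/mL·hr
Trapezoidal AUC_0→10 (subcutaneous injection):
  [0→0.25]: (0.00+10.49)/2 × 0.25 = 1.31125
  [0.25→6.25]: (10.49+9.36)/2 × 6 = 59.55
  [6.25→6.5]: (9.36+8.66)/2 × 0.25 = 2.2525
  [6.5→7]: (8.66+7.40)/2 × 0.5 = 4.015
  [7→9]: (7.40+3.92)/2 × 2 = 11.32
  [9→10]: (3.92+2.85)/2 × 1 = 3.385
  Sum = 81.83375 µg/mL·hr
subcutaneous injection tail: 2.85/0.32 = 8.906; AUC_ev,0→∞ = 81.83375 + 8.906 = 90.73975 µg/mL·hr
F = (AUC_ev/D_ev)/(AUC_iv/D_iv) = (90.73975/25)/(389.1525/25) = 3.62959/15.5661 = 0.2332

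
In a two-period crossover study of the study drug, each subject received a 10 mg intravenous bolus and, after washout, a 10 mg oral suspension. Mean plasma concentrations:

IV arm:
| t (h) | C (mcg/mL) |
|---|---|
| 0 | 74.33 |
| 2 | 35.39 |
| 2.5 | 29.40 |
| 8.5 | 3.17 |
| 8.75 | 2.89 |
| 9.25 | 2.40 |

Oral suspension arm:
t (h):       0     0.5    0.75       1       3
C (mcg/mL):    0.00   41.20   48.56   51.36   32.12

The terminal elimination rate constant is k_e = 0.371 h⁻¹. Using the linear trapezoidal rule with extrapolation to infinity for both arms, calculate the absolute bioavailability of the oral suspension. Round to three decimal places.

Trapezoidal AUC_0→9.25 (IV):
  [0→2]: (74.33+35.39)/2 × 2 = 109.72
  [2→2.5]: (35.39+29.40)/2 × 0.5 = 16.1975
  [2.5→8.5]: (29.40+3.17)/2 × 6 = 97.71
  [8.5→8.75]: (3.17+2.89)/2 × 0.25 = 0.7575
  [8.75→9.25]: (2.89+2.40)/2 × 0.5 = 1.3225
  Sum = 225.7075 mcg/mL·h
IV tail: 2.40/0.371 = 6.469; AUC_iv,0→∞ = 225.7075 + 6.469 = 232.1765 mcg/mL·h
Trapezoidal AUC_0→3 (oral suspension):
  [0→0.5]: (0.00+41.20)/2 × 0.5 = 10.3
  [0.5→0.75]: (41.20+48.56)/2 × 0.25 = 11.22
  [0.75→1]: (48.56+51.36)/2 × 0.25 = 12.49
  [1→3]: (51.36+32.12)/2 × 2 = 83.48
  Sum = 117.49 mcg/mL·h
oral suspension tail: 32.12/0.371 = 86.577; AUC_ev,0→∞ = 117.49 + 86.577 = 204.067 mcg/mL·h
F = (AUC_ev/D_ev)/(AUC_iv/D_iv) = (204.067/10)/(232.1765/10) = 20.4067/23.21765 = 0.8789

F = 0.879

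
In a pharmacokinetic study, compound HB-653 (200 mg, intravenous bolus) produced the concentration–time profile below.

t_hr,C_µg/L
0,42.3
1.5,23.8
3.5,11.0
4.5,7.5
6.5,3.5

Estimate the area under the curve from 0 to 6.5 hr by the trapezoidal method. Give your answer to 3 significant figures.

AUC = 105 µg/L·hr

Trapezoidal AUC_0→6.5:
  [0→1.5]: (42.3+23.8)/2 × 1.5 = 49.575
  [1.5→3.5]: (23.8+11.0)/2 × 2 = 34.8
  [3.5→4.5]: (11.0+7.5)/2 × 1 = 9.25
  [4.5→6.5]: (7.5+3.5)/2 × 2 = 11.0
  Sum = 104.625 µg/L·hr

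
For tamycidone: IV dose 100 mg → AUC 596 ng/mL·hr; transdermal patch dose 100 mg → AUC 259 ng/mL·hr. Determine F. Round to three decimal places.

F = 0.435

F = (AUC_ev / D_ev) / (AUC_iv / D_iv)
  = (259/100) / (596/100)
  = 2.59 / 5.96 = 0.4346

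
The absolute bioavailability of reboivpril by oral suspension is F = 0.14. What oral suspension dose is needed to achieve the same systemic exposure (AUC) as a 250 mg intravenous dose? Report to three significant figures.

For equal systemic exposure: F × D_ev = D_iv
D_ev = D_iv / F = 250 / 0.14 = 1785.71 mg

D_oral = 1790 mg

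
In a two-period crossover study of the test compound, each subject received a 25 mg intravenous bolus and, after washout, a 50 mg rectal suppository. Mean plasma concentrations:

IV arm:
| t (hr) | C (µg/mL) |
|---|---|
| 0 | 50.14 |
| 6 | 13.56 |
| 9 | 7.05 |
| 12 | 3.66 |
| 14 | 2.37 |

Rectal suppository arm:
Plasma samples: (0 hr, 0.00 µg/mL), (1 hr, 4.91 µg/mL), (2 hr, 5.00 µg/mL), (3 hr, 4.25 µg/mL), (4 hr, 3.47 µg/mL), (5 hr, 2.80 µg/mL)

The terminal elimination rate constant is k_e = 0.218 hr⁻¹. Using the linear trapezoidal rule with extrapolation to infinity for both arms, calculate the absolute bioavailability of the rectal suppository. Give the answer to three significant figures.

Trapezoidal AUC_0→14 (IV):
  [0→6]: (50.14+13.56)/2 × 6 = 191.1
  [6→9]: (13.56+7.05)/2 × 3 = 30.915
  [9→12]: (7.05+3.66)/2 × 3 = 16.065
  [12→14]: (3.66+2.37)/2 × 2 = 6.03
  Sum = 244.11 µg/mL·hr
IV tail: 2.37/0.218 = 10.872; AUC_iv,0→∞ = 244.11 + 10.872 = 254.982 µg/mL·hr
Trapezoidal AUC_0→5 (rectal suppository):
  [0→1]: (0.00+4.91)/2 × 1 = 2.455
  [1→2]: (4.91+5.00)/2 × 1 = 4.955
  [2→3]: (5.00+4.25)/2 × 1 = 4.625
  [3→4]: (4.25+3.47)/2 × 1 = 3.86
  [4→5]: (3.47+2.80)/2 × 1 = 3.135
  Sum = 19.03 µg/mL·hr
rectal suppository tail: 2.80/0.218 = 12.844; AUC_ev,0→∞ = 19.03 + 12.844 = 31.874 µg/mL·hr
F = (AUC_ev/D_ev)/(AUC_iv/D_iv) = (31.874/50)/(254.982/25) = 0.63748/10.19928 = 0.0625

F = 0.0625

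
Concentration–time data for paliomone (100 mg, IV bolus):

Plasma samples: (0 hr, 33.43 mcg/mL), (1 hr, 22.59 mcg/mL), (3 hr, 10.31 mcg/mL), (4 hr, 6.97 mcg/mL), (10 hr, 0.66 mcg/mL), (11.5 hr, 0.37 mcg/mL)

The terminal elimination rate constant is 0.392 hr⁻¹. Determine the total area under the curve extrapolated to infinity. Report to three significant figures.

Trapezoidal AUC_0→11.5:
  [0→1]: (33.43+22.59)/2 × 1 = 28.01
  [1→3]: (22.59+10.31)/2 × 2 = 32.9
  [3→4]: (10.31+6.97)/2 × 1 = 8.64
  [4→10]: (6.97+0.66)/2 × 6 = 22.89
  [10→11.5]: (0.66+0.37)/2 × 1.5 = 0.7725
  Sum = 93.2125 mcg/mL·hr
Extrapolated tail: C_last / k_e = 0.37 / 0.392 = 0.944
AUC_0→∞ = 93.2125 + 0.944 = 94.1565 mcg/mL·hr

AUC = 94.2 mcg/mL·hr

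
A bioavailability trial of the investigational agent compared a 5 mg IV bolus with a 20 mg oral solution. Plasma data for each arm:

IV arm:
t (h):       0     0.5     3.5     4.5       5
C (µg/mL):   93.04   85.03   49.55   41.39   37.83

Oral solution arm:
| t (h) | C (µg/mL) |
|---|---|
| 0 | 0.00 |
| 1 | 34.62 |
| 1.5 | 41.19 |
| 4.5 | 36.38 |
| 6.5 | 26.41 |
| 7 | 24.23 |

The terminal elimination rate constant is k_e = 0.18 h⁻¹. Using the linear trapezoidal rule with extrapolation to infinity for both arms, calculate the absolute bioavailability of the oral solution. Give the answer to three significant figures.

Trapezoidal AUC_0→5 (IV):
  [0→0.5]: (93.04+85.03)/2 × 0.5 = 44.5175
  [0.5→3.5]: (85.03+49.55)/2 × 3 = 201.87
  [3.5→4.5]: (49.55+41.39)/2 × 1 = 45.47
  [4.5→5]: (41.39+37.83)/2 × 0.5 = 19.805
  Sum = 311.6625 µg/mL·h
IV tail: 37.83/0.18 = 210.167; AUC_iv,0→∞ = 311.6625 + 210.167 = 521.8295 µg/mL·h
Trapezoidal AUC_0→7 (oral solution):
  [0→1]: (0.00+34.62)/2 × 1 = 17.31
  [1→1.5]: (34.62+41.19)/2 × 0.5 = 18.9525
  [1.5→4.5]: (41.19+36.38)/2 × 3 = 116.355
  [4.5→6.5]: (36.38+26.41)/2 × 2 = 62.79
  [6.5→7]: (26.41+24.23)/2 × 0.5 = 12.66
  Sum = 228.0675 µg/mL·h
oral solution tail: 24.23/0.18 = 134.611; AUC_ev,0→∞ = 228.0675 + 134.611 = 362.6785 µg/mL·h
F = (AUC_ev/D_ev)/(AUC_iv/D_iv) = (362.6785/20)/(521.8295/5) = 18.133925/104.3659 = 0.1738

F = 0.174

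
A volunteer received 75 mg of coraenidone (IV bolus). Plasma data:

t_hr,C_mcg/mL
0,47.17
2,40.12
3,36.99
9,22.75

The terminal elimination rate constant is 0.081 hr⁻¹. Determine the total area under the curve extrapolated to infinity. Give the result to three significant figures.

Trapezoidal AUC_0→9:
  [0→2]: (47.17+40.12)/2 × 2 = 87.29
  [2→3]: (40.12+36.99)/2 × 1 = 38.555
  [3→9]: (36.99+22.75)/2 × 6 = 179.22
  Sum = 305.065 mcg/mL·hr
Extrapolated tail: C_last / k_e = 22.75 / 0.081 = 280.864
AUC_0→∞ = 305.065 + 280.864 = 585.929 mcg/mL·hr

AUC = 586 mcg/mL·hr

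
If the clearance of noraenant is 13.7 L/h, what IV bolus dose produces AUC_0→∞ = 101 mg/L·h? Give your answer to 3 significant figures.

Dose = 1380 mg

Dose_iv = CL × AUC_0→∞
     = 13.7 × 101 = 1383.7 mg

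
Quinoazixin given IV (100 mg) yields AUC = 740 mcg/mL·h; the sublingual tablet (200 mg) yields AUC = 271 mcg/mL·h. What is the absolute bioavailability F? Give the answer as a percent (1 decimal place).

F = (AUC_ev / D_ev) / (AUC_iv / D_iv)
  = (271/200) / (740/100)
  = 1.355 / 7.4 = 0.1831
  = 18.31%

F = 18.3%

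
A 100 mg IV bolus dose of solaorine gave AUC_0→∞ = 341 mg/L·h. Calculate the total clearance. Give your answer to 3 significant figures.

CL = 0.293 L/h

CL = Dose_iv / AUC_0→∞
   = 100 / 341 = 0.293255 L/h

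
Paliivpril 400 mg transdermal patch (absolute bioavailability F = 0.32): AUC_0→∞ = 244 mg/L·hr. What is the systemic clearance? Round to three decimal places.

CL = 0.525 L/hr

CL = F × Dose / AUC_0→∞
   = 0.32 × 400 / 244 = 0.52459 L/hr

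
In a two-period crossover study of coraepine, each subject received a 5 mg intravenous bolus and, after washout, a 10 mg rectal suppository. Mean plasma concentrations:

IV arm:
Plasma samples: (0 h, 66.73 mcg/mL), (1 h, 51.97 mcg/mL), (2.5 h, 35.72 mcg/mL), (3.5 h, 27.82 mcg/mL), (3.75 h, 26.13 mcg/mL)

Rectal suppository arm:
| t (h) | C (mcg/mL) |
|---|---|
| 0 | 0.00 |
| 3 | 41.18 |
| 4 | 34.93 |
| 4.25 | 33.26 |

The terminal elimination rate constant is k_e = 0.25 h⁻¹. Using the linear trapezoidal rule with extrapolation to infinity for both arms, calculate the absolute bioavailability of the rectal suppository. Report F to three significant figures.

F = 0.450

Trapezoidal AUC_0→3.75 (IV):
  [0→1]: (66.73+51.97)/2 × 1 = 59.35
  [1→2.5]: (51.97+35.72)/2 × 1.5 = 65.7675
  [2.5→3.5]: (35.72+27.82)/2 × 1 = 31.77
  [3.5→3.75]: (27.82+26.13)/2 × 0.25 = 6.74375
  Sum = 163.63125 mcg/mL·h
IV tail: 26.13/0.25 = 104.520; AUC_iv,0→∞ = 163.63125 + 104.520 = 268.15125 mcg/mL·h
Trapezoidal AUC_0→4.25 (rectal suppository):
  [0→3]: (0.00+41.18)/2 × 3 = 61.77
  [3→4]: (41.18+34.93)/2 × 1 = 38.055
  [4→4.25]: (34.93+33.26)/2 × 0.25 = 8.52375
  Sum = 108.34875 mcg/mL·h
rectal suppository tail: 33.26/0.25 = 133.040; AUC_ev,0→∞ = 108.34875 + 133.040 = 241.38875 mcg/mL·h
F = (AUC_ev/D_ev)/(AUC_iv/D_iv) = (241.38875/10)/(268.15125/5) = 24.138875/53.63025 = 0.4501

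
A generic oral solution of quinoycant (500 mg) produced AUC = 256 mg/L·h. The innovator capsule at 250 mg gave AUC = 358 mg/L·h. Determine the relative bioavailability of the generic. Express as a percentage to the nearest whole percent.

F_rel = 36%

F_rel = (AUC_test/D_test) / (AUC_ref/D_ref)
      = (256/500) / (358/250)
      = 0.512 / 1.432 = 0.3575 = 35.75%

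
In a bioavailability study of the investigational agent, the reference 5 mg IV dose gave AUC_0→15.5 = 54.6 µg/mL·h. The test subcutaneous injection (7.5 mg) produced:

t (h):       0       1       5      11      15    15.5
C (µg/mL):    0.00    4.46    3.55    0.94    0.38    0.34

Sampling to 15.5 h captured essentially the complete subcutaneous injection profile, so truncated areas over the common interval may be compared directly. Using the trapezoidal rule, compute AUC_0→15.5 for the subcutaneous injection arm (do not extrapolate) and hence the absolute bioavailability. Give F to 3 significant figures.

F = 0.422

Trapezoidal AUC_0→15.5 (subcutaneous injection):
  [0→1]: (0.00+4.46)/2 × 1 = 2.23
  [1→5]: (4.46+3.55)/2 × 4 = 16.02
  [5→11]: (3.55+0.94)/2 × 6 = 13.47
  [11→15]: (0.94+0.38)/2 × 4 = 2.64
  [15→15.5]: (0.38+0.34)/2 × 0.5 = 0.18
  Sum = 34.54 µg/mL·h
F = (AUC_ev/D_ev)/(AUC_iv/D_iv) = (34.54/7.5)/(54.6/5) = 4.60533/10.92 = 0.4217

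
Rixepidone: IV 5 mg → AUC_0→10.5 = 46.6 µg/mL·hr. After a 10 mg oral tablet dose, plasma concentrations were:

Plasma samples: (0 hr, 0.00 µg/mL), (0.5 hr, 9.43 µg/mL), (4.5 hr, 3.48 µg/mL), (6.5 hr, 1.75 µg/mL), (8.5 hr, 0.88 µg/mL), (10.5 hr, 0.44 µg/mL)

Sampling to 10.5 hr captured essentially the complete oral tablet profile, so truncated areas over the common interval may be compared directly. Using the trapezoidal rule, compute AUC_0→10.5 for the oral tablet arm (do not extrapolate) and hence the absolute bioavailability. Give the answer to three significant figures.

Trapezoidal AUC_0→10.5 (oral tablet):
  [0→0.5]: (0.00+9.43)/2 × 0.5 = 2.3575
  [0.5→4.5]: (9.43+3.48)/2 × 4 = 25.82
  [4.5→6.5]: (3.48+1.75)/2 × 2 = 5.23
  [6.5→8.5]: (1.75+0.88)/2 × 2 = 2.63
  [8.5→10.5]: (0.88+0.44)/2 × 2 = 1.32
  Sum = 37.3575 µg/mL·hr
F = (AUC_ev/D_ev)/(AUC_iv/D_iv) = (37.3575/10)/(46.6/5) = 3.73575/9.32 = 0.4008

F = 0.401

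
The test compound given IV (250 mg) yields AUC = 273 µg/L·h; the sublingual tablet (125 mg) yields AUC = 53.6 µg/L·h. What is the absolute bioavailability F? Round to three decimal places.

F = (AUC_ev / D_ev) / (AUC_iv / D_iv)
  = (53.6/125) / (273/250)
  = 0.4288 / 1.092 = 0.3927

F = 0.393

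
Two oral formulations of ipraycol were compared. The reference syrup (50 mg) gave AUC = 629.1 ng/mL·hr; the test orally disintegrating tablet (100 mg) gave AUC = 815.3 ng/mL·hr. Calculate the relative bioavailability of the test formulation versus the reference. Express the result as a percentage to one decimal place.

F_rel = (AUC_test/D_test) / (AUC_ref/D_ref)
      = (815.3/100) / (629.1/50)
      = 8.153 / 12.582 = 0.6480 = 64.80%

F_rel = 64.8%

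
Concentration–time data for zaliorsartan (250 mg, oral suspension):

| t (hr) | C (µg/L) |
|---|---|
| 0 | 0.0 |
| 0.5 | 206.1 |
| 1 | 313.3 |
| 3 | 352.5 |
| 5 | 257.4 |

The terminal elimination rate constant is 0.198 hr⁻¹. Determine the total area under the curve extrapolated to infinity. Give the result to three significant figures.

AUC = 2760 µg/L·hr

Trapezoidal AUC_0→5:
  [0→0.5]: (0.0+206.1)/2 × 0.5 = 51.525
  [0.5→1]: (206.1+313.3)/2 × 0.5 = 129.85
  [1→3]: (313.3+352.5)/2 × 2 = 665.8
  [3→5]: (352.5+257.4)/2 × 2 = 609.9
  Sum = 1457.075 µg/L·hr
Extrapolated tail: C_last / k_e = 257.4 / 0.198 = 1300.000
AUC_0→∞ = 1457.075 + 1300.000 = 2757.075 µg/L·hr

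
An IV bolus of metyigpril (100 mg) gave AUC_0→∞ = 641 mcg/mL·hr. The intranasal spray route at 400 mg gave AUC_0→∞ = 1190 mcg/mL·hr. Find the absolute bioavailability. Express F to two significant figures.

F = 0.46

F = (AUC_ev / D_ev) / (AUC_iv / D_iv)
  = (1190/400) / (641/100)
  = 2.975 / 6.41 = 0.4641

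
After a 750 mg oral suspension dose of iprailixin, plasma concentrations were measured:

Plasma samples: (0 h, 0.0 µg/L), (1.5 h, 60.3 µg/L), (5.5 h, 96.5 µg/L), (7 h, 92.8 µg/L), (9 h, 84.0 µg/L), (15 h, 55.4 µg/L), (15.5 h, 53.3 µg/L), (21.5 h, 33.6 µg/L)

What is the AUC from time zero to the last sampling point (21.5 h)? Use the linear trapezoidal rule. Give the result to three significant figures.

AUC = 1380 µg/L·h

Trapezoidal AUC_0→21.5:
  [0→1.5]: (0.0+60.3)/2 × 1.5 = 45.225
  [1.5→5.5]: (60.3+96.5)/2 × 4 = 313.6
  [5.5→7]: (96.5+92.8)/2 × 1.5 = 141.975
  [7→9]: (92.8+84.0)/2 × 2 = 176.8
  [9→15]: (84.0+55.4)/2 × 6 = 418.2
  [15→15.5]: (55.4+53.3)/2 × 0.5 = 27.175
  [15.5→21.5]: (53.3+33.6)/2 × 6 = 260.7
  Sum = 1383.675 µg/L·h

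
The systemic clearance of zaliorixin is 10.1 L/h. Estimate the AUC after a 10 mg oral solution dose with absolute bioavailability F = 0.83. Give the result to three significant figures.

AUC = 0.822 mg/L·h

AUC_0→∞ = F × Dose / CL
        = 0.83 × 10 / 10.1 = 0.821782 mg/L·h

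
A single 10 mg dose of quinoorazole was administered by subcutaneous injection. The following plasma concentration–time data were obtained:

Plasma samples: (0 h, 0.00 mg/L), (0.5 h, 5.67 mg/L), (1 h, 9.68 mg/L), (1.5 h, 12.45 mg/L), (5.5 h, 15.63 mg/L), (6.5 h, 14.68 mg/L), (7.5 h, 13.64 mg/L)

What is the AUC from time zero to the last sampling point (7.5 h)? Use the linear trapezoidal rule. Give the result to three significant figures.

Trapezoidal AUC_0→7.5:
  [0→0.5]: (0.00+5.67)/2 × 0.5 = 1.4175
  [0.5→1]: (5.67+9.68)/2 × 0.5 = 3.8375
  [1→1.5]: (9.68+12.45)/2 × 0.5 = 5.5325
  [1.5→5.5]: (12.45+15.63)/2 × 4 = 56.16
  [5.5→6.5]: (15.63+14.68)/2 × 1 = 15.155
  [6.5→7.5]: (14.68+13.64)/2 × 1 = 14.16
  Sum = 96.2625 mg/L·h

AUC = 96.3 mg/L·h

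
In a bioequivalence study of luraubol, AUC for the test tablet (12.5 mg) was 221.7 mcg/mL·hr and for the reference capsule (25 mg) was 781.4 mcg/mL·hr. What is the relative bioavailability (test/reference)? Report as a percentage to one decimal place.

F_rel = (AUC_test/D_test) / (AUC_ref/D_ref)
      = (221.7/12.5) / (781.4/25)
      = 17.736 / 31.256 = 0.5674 = 56.74%

F_rel = 56.7%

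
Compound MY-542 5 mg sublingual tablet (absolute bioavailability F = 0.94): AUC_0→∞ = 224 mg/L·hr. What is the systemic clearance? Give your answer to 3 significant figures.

CL = 0.0210 L/hr

CL = F × Dose / AUC_0→∞
   = 0.94 × 5 / 224 = 0.0209821 L/hr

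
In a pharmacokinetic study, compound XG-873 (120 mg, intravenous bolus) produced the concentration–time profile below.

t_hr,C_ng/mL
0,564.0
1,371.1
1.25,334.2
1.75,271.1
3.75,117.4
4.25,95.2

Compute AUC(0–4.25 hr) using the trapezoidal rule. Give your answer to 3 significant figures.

AUC = 1150 ng/mL·hr

Trapezoidal AUC_0→4.25:
  [0→1]: (564.0+371.1)/2 × 1 = 467.55
  [1→1.25]: (371.1+334.2)/2 × 0.25 = 88.1625
  [1.25→1.75]: (334.2+271.1)/2 × 0.5 = 151.325
  [1.75→3.75]: (271.1+117.4)/2 × 2 = 388.5
  [3.75→4.25]: (117.4+95.2)/2 × 0.5 = 53.15
  Sum = 1148.6875 ng/mL·hr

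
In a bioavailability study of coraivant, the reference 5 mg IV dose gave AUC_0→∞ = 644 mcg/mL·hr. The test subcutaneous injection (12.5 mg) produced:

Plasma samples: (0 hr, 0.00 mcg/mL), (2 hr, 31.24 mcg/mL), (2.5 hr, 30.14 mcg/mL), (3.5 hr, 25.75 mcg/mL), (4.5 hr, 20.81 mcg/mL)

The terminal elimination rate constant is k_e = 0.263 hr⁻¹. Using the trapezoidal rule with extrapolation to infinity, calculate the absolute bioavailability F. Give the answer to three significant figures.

F = 0.110

Trapezoidal AUC_0→4.5 (subcutaneous injection):
  [0→2]: (0.00+31.24)/2 × 2 = 31.24
  [2→2.5]: (31.24+30.14)/2 × 0.5 = 15.345
  [2.5→3.5]: (30.14+25.75)/2 × 1 = 27.945
  [3.5→4.5]: (25.75+20.81)/2 × 1 = 23.28
  Sum = 97.81 mcg/mL·hr
Tail: C_last/k_e = 20.81/0.263 = 79.125
AUC_0→∞ (subcutaneous injection) = 97.81 + 79.125 = 176.935 mcg/mL·hr
F = (AUC_ev/D_ev)/(AUC_iv/D_iv) = (176.935/12.5)/(644/5) = 14.1548/128.8 = 0.1099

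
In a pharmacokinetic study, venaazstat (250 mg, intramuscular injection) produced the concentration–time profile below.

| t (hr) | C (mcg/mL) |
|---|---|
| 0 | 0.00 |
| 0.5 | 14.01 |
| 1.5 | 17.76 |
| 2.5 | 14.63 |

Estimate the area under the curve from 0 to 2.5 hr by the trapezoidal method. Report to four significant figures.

AUC = 35.58 mcg/mL·hr

Trapezoidal AUC_0→2.5:
  [0→0.5]: (0.00+14.01)/2 × 0.5 = 3.5025
  [0.5→1.5]: (14.01+17.76)/2 × 1 = 15.885
  [1.5→2.5]: (17.76+14.63)/2 × 1 = 16.195
  Sum = 35.5825 mcg/mL·hr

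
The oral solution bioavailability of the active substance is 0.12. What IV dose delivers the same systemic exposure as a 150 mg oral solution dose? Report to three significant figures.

Systemic exposure from an extravascular dose = F × D_ev, so the equivalent IV dose is F × D_ev.
D_iv = F × D_ev = 0.12 × 150 = 18 mg

D_iv = 18.0 mg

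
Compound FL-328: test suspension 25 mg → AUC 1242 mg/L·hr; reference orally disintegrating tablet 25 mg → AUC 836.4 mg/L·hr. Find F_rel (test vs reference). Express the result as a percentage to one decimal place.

F_rel = 148.5%

F_rel = (AUC_test/D_test) / (AUC_ref/D_ref)
      = (1242/25) / (836.4/25)
      = 49.68 / 33.456 = 1.4849 = 148.49%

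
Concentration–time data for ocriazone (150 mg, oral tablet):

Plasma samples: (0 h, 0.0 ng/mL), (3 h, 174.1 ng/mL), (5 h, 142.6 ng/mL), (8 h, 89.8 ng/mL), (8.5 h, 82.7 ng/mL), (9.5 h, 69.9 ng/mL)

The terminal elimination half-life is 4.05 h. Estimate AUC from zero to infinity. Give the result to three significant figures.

Trapezoidal AUC_0→9.5:
  [0→3]: (0.0+174.1)/2 × 3 = 261.15
  [3→5]: (174.1+142.6)/2 × 2 = 316.7
  [5→8]: (142.6+89.8)/2 × 3 = 348.6
  [8→8.5]: (89.8+82.7)/2 × 0.5 = 43.125
  [8.5→9.5]: (82.7+69.9)/2 × 1 = 76.3
  Sum = 1045.875 ng/mL·h
k_e = ln2 / t½ = 0.693147 / 4.05 = 0.1711 h^-1
Extrapolated tail: C_last / k_e = 69.9 / 0.1711 = 408.533
AUC_0→∞ = 1045.875 + 408.533 = 1454.408 ng/mL·h

AUC = 1450 ng/mL·h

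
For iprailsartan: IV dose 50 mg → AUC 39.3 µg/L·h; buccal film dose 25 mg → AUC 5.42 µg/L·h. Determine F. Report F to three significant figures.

F = (AUC_ev / D_ev) / (AUC_iv / D_iv)
  = (5.42/25) / (39.3/50)
  = 0.2168 / 0.786 = 0.2758

F = 0.276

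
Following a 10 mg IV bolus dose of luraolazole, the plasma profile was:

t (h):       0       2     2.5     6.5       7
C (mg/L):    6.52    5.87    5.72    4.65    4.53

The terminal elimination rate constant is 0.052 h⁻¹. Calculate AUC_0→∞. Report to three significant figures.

Trapezoidal AUC_0→7:
  [0→2]: (6.52+5.87)/2 × 2 = 12.39
  [2→2.5]: (5.87+5.72)/2 × 0.5 = 2.8975
  [2.5→6.5]: (5.72+4.65)/2 × 4 = 20.74
  [6.5→7]: (4.65+4.53)/2 × 0.5 = 2.295
  Sum = 38.3225 mg/L·h
Extrapolated tail: C_last / k_e = 4.53 / 0.052 = 87.115
AUC_0→∞ = 38.3225 + 87.115 = 125.4375 mg/L·h

AUC = 125 mg/L·h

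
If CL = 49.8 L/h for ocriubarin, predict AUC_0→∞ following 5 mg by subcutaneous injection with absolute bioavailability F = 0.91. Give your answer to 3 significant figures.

AUC = 0.0914 mg/L·h

AUC_0→∞ = F × Dose / CL
        = 0.91 × 5 / 49.8 = 0.0913655 mg/L·h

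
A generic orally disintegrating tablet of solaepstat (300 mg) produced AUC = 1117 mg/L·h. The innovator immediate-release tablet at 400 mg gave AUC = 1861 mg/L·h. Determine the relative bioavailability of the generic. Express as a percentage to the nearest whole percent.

F_rel = (AUC_test/D_test) / (AUC_ref/D_ref)
      = (1117/300) / (1861/400)
      = 3.72333 / 4.6525 = 0.8003 = 80.03%

F_rel = 80%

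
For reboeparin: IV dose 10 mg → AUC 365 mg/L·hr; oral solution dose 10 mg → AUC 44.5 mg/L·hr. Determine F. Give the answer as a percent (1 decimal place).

F = 12.2%

F = (AUC_ev / D_ev) / (AUC_iv / D_iv)
  = (44.5/10) / (365/10)
  = 4.45 / 36.5 = 0.1219
  = 12.19%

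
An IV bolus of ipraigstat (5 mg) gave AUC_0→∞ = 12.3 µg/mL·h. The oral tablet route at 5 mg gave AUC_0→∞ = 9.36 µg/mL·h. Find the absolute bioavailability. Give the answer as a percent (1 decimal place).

F = 76.1%

F = (AUC_ev / D_ev) / (AUC_iv / D_iv)
  = (9.36/5) / (12.3/5)
  = 1.872 / 2.46 = 0.7610
  = 76.10%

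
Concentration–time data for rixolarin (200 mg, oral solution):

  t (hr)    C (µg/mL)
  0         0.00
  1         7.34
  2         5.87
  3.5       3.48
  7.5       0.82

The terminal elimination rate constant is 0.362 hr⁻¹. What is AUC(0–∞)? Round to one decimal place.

AUC = 28.2 µg/mL·hr

Trapezoidal AUC_0→7.5:
  [0→1]: (0.00+7.34)/2 × 1 = 3.67
  [1→2]: (7.34+5.87)/2 × 1 = 6.605
  [2→3.5]: (5.87+3.48)/2 × 1.5 = 7.0125
  [3.5→7.5]: (3.48+0.82)/2 × 4 = 8.6
  Sum = 25.8875 µg/mL·hr
Extrapolated tail: C_last / k_e = 0.82 / 0.362 = 2.265
AUC_0→∞ = 25.8875 + 2.265 = 28.1525 µg/mL·hr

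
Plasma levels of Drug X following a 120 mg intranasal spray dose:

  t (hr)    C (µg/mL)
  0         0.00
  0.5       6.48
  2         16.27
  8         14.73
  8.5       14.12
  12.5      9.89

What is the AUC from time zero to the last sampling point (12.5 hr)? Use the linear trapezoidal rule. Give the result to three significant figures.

Trapezoidal AUC_0→12.5:
  [0→0.5]: (0.00+6.48)/2 × 0.5 = 1.62
  [0.5→2]: (6.48+16.27)/2 × 1.5 = 17.0625
  [2→8]: (16.27+14.73)/2 × 6 = 93.0
  [8→8.5]: (14.73+14.12)/2 × 0.5 = 7.2125
  [8.5→12.5]: (14.12+9.89)/2 × 4 = 48.02
  Sum = 166.915 µg/mL·hr

AUC = 167 µg/mL·hr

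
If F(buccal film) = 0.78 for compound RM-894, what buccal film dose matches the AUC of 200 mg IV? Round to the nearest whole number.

D_buccal = 256 mg

For equal systemic exposure: F × D_ev = D_iv
D_ev = D_iv / F = 200 / 0.78 = 256.41 mg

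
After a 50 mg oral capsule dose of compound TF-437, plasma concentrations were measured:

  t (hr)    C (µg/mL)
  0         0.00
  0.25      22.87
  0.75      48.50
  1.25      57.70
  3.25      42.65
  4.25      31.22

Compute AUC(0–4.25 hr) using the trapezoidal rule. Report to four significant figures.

AUC = 184.5 µg/mL·hr

Trapezoidal AUC_0→4.25:
  [0→0.25]: (0.00+22.87)/2 × 0.25 = 2.85875
  [0.25→0.75]: (22.87+48.50)/2 × 0.5 = 17.8425
  [0.75→1.25]: (48.50+57.70)/2 × 0.5 = 26.55
  [1.25→3.25]: (57.70+42.65)/2 × 2 = 100.35
  [3.25→4.25]: (42.65+31.22)/2 × 1 = 36.935
  Sum = 184.53625 µg/mL·hr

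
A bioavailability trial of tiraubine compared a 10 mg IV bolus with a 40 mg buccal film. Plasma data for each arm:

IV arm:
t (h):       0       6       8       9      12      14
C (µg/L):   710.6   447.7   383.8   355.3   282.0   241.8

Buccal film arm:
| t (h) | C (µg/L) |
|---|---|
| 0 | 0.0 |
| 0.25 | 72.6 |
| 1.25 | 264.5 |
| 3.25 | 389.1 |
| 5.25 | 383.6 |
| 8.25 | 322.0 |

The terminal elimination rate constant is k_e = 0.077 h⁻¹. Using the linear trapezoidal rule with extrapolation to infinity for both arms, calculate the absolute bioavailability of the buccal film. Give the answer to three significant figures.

F = 0.184

Trapezoidal AUC_0→14 (IV):
  [0→6]: (710.6+447.7)/2 × 6 = 3474.9
  [6→8]: (447.7+383.8)/2 × 2 = 831.5
  [8→9]: (383.8+355.3)/2 × 1 = 369.55
  [9→12]: (355.3+282.0)/2 × 3 = 955.95
  [12→14]: (282.0+241.8)/2 × 2 = 523.8
  Sum = 6155.7 µg/L·h
IV tail: 241.8/0.077 = 3140.260; AUC_iv,0→∞ = 6155.7 + 3140.260 = 9295.96 µg/L·h
Trapezoidal AUC_0→8.25 (buccal film):
  [0→0.25]: (0.0+72.6)/2 × 0.25 = 9.075
  [0.25→1.25]: (72.6+264.5)/2 × 1 = 168.55
  [1.25→3.25]: (264.5+389.1)/2 × 2 = 653.6
  [3.25→5.25]: (389.1+383.6)/2 × 2 = 772.7
  [5.25→8.25]: (383.6+322.0)/2 × 3 = 1058.4
  Sum = 2662.325 µg/L·h
buccal film tail: 322.0/0.077 = 4181.818; AUC_ev,0→∞ = 2662.325 + 4181.818 = 6844.143 µg/L·h
F = (AUC_ev/D_ev)/(AUC_iv/D_iv) = (6844.143/40)/(9295.96/10) = 171.104/929.596 = 0.1841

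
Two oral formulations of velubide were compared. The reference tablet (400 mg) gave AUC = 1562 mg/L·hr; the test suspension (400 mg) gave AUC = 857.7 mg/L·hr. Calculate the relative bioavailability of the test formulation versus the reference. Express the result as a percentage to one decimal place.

F_rel = (AUC_test/D_test) / (AUC_ref/D_ref)
      = (857.7/400) / (1562/400)
      = 2.14425 / 3.905 = 0.5491 = 54.91%

F_rel = 54.9%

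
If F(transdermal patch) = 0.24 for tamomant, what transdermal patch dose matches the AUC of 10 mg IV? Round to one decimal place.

D_transdermal = 41.7 mg

For equal systemic exposure: F × D_ev = D_iv
D_ev = D_iv / F = 10 / 0.24 = 41.6667 mg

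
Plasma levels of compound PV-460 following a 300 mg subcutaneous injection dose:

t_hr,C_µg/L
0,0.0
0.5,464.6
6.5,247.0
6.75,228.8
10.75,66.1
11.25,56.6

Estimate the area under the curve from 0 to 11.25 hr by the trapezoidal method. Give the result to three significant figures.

AUC = 2930 µg/L·hr

Trapezoidal AUC_0→11.25:
  [0→0.5]: (0.0+464.6)/2 × 0.5 = 116.15
  [0.5→6.5]: (464.6+247.0)/2 × 6 = 2134.8
  [6.5→6.75]: (247.0+228.8)/2 × 0.25 = 59.475
  [6.75→10.75]: (228.8+66.1)/2 × 4 = 589.8
  [10.75→11.25]: (66.1+56.6)/2 × 0.5 = 30.675
  Sum = 2930.9 µg/L·hr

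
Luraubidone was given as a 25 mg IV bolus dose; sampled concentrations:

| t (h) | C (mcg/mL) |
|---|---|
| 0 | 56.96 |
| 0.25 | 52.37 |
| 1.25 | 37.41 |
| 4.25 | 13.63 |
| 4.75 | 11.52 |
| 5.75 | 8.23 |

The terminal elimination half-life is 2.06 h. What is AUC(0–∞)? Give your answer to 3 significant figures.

AUC = 176 mcg/mL·h

Trapezoidal AUC_0→5.75:
  [0→0.25]: (56.96+52.37)/2 × 0.25 = 13.66625
  [0.25→1.25]: (52.37+37.41)/2 × 1 = 44.89
  [1.25→4.25]: (37.41+13.63)/2 × 3 = 76.56
  [4.25→4.75]: (13.63+11.52)/2 × 0.5 = 6.2875
  [4.75→5.75]: (11.52+8.23)/2 × 1 = 9.875
  Sum = 151.27875 mcg/mL·h
k_e = ln2 / t½ = 0.693147 / 2.06 = 0.3365 h^-1
Extrapolated tail: C_last / k_e = 8.23 / 0.3365 = 24.458
AUC_0→∞ = 151.27875 + 24.458 = 175.73675 mcg/mL·h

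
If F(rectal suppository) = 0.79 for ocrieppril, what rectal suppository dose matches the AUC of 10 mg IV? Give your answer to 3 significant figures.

D_rectal = 12.7 mg

For equal systemic exposure: F × D_ev = D_iv
D_ev = D_iv / F = 10 / 0.79 = 12.6582 mg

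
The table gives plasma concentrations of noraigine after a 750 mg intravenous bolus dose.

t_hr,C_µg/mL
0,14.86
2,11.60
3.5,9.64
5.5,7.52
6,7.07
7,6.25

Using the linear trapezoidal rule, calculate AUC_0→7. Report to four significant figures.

Trapezoidal AUC_0→7:
  [0→2]: (14.86+11.60)/2 × 2 = 26.46
  [2→3.5]: (11.60+9.64)/2 × 1.5 = 15.93
  [3.5→5.5]: (9.64+7.52)/2 × 2 = 17.16
  [5.5→6]: (7.52+7.07)/2 × 0.5 = 3.6475
  [6→7]: (7.07+6.25)/2 × 1 = 6.66
  Sum = 69.8575 µg/mL·hr

AUC = 69.86 µg/mL·hr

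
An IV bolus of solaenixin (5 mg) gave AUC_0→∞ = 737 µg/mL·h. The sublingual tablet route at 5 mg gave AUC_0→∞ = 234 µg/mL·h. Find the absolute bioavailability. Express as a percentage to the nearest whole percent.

F = (AUC_ev / D_ev) / (AUC_iv / D_iv)
  = (234/5) / (737/5)
  = 46.8 / 147.4 = 0.3175
  = 31.75%

F = 32%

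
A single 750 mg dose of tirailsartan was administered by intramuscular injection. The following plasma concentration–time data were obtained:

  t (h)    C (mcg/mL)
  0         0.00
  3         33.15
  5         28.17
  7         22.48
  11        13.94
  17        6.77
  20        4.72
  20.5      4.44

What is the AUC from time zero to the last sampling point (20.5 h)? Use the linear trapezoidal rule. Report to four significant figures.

Trapezoidal AUC_0→20.5:
  [0→3]: (0.00+33.15)/2 × 3 = 49.725
  [3→5]: (33.15+28.17)/2 × 2 = 61.32
  [5→7]: (28.17+22.48)/2 × 2 = 50.65
  [7→11]: (22.48+13.94)/2 × 4 = 72.84
  [11→17]: (13.94+6.77)/2 × 6 = 62.13
  [17→20]: (6.77+4.72)/2 × 3 = 17.235
  [20→20.5]: (4.72+4.44)/2 × 0.5 = 2.29
  Sum = 316.19 mcg/mL·h

AUC = 316.2 mcg/mL·h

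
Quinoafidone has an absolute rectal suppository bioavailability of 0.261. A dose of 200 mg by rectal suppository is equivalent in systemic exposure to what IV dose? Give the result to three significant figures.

D_iv = 52.2 mg

Systemic exposure from an extravascular dose = F × D_ev, so the equivalent IV dose is F × D_ev.
D_iv = F × D_ev = 0.261 × 200 = 52.2 mg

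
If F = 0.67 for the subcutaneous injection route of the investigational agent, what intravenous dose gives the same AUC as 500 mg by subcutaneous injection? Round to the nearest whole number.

D_iv = 335 mg

Systemic exposure from an extravascular dose = F × D_ev, so the equivalent IV dose is F × D_ev.
D_iv = F × D_ev = 0.67 × 500 = 335 mg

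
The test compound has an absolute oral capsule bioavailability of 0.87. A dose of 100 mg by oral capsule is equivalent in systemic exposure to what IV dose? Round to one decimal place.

Systemic exposure from an extravascular dose = F × D_ev, so the equivalent IV dose is F × D_ev.
D_iv = F × D_ev = 0.87 × 100 = 87 mg

D_iv = 87.0 mg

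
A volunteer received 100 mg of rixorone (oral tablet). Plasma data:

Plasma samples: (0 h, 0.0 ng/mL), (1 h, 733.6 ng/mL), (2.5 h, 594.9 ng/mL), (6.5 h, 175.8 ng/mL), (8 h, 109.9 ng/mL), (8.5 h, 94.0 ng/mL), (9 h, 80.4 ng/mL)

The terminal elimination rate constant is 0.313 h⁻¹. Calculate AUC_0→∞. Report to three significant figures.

AUC = 3470 ng/mL·h

Trapezoidal AUC_0→9:
  [0→1]: (0.0+733.6)/2 × 1 = 366.8
  [1→2.5]: (733.6+594.9)/2 × 1.5 = 996.375
  [2.5→6.5]: (594.9+175.8)/2 × 4 = 1541.4
  [6.5→8]: (175.8+109.9)/2 × 1.5 = 214.275
  [8→8.5]: (109.9+94.0)/2 × 0.5 = 50.975
  [8.5→9]: (94.0+80.4)/2 × 0.5 = 43.6
  Sum = 3213.425 ng/mL·h
Extrapolated tail: C_last / k_e = 80.4 / 0.313 = 256.869
AUC_0→∞ = 3213.425 + 256.869 = 3470.294 ng/mL·h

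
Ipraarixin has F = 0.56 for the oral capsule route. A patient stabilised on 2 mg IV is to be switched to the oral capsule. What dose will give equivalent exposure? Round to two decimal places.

D_oral = 3.57 mg

For equal systemic exposure: F × D_ev = D_iv
D_ev = D_iv / F = 2 / 0.56 = 3.57143 mg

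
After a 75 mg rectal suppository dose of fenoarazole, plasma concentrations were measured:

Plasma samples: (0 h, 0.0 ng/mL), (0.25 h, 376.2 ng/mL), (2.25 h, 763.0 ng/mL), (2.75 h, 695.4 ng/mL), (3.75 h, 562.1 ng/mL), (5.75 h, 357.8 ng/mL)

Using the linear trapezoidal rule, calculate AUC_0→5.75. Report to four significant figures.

Trapezoidal AUC_0→5.75:
  [0→0.25]: (0.0+376.2)/2 × 0.25 = 47.025
  [0.25→2.25]: (376.2+763.0)/2 × 2 = 1139.2
  [2.25→2.75]: (763.0+695.4)/2 × 0.5 = 364.6
  [2.75→3.75]: (695.4+562.1)/2 × 1 = 628.75
  [3.75→5.75]: (562.1+357.8)/2 × 2 = 919.9
  Sum = 3099.475 ng/mL·h

AUC = 3099 ng/mL·h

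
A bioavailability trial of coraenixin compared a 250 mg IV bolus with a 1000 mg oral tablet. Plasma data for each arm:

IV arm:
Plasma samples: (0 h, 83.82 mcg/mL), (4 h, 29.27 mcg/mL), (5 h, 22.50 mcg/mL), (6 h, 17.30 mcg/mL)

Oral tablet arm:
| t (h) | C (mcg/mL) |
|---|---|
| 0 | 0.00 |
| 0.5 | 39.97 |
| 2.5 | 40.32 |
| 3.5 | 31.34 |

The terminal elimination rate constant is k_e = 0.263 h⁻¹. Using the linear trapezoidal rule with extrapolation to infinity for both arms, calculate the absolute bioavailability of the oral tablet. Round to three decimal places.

F = 0.182

Trapezoidal AUC_0→6 (IV):
  [0→4]: (83.82+29.27)/2 × 4 = 226.18
  [4→5]: (29.27+22.50)/2 × 1 = 25.885
  [5→6]: (22.50+17.30)/2 × 1 = 19.9
  Sum = 271.965 mcg/mL·h
IV tail: 17.30/0.263 = 65.779; AUC_iv,0→∞ = 271.965 + 65.779 = 337.744 mcg/mL·h
Trapezoidal AUC_0→3.5 (oral tablet):
  [0→0.5]: (0.00+39.97)/2 × 0.5 = 9.9925
  [0.5→2.5]: (39.97+40.32)/2 × 2 = 80.29
  [2.5→3.5]: (40.32+31.34)/2 × 1 = 35.83
  Sum = 126.1125 mcg/mL·h
oral tablet tail: 31.34/0.263 = 119.163; AUC_ev,0→∞ = 126.1125 + 119.163 = 245.2755 mcg/mL·h
F = (AUC_ev/D_ev)/(AUC_iv/D_iv) = (245.2755/1000)/(337.744/250) = 0.2452755/1.350976 = 0.1816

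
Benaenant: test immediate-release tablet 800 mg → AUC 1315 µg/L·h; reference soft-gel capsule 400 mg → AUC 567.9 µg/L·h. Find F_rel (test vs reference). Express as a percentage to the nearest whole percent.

F_rel = (AUC_test/D_test) / (AUC_ref/D_ref)
      = (1315/800) / (567.9/400)
      = 1.64375 / 1.41975 = 1.1578 = 115.78%

F_rel = 116%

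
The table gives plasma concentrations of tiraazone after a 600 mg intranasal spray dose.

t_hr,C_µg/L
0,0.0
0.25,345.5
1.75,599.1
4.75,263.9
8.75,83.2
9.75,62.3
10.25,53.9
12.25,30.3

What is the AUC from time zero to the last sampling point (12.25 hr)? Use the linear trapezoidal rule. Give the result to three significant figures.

AUC = 2930 µg/L·hr

Trapezoidal AUC_0→12.25:
  [0→0.25]: (0.0+345.5)/2 × 0.25 = 43.1875
  [0.25→1.75]: (345.5+599.1)/2 × 1.5 = 708.45
  [1.75→4.75]: (599.1+263.9)/2 × 3 = 1294.5
  [4.75→8.75]: (263.9+83.2)/2 × 4 = 694.2
  [8.75→9.75]: (83.2+62.3)/2 × 1 = 72.75
  [9.75→10.25]: (62.3+53.9)/2 × 0.5 = 29.05
  [10.25→12.25]: (53.9+30.3)/2 × 2 = 84.2
  Sum = 2926.3375 µg/L·hr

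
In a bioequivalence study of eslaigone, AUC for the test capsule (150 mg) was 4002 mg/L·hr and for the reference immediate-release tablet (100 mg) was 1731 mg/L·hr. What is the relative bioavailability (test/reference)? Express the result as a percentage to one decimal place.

F_rel = 154.1%

F_rel = (AUC_test/D_test) / (AUC_ref/D_ref)
      = (4002/150) / (1731/100)
      = 26.68 / 17.31 = 1.5413 = 154.13%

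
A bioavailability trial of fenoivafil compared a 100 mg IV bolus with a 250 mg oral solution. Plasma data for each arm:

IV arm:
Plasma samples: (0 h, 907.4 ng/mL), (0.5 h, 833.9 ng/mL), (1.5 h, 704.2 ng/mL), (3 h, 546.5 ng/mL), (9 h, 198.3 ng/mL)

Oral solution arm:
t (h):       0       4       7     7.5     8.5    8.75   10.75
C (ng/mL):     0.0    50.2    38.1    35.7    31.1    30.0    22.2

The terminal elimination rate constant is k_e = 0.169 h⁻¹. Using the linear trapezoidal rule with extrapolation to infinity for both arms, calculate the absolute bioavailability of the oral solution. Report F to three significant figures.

F = 0.0343

Trapezoidal AUC_0→9 (IV):
  [0→0.5]: (907.4+833.9)/2 × 0.5 = 435.325
  [0.5→1.5]: (833.9+704.2)/2 × 1 = 769.05
  [1.5→3]: (704.2+546.5)/2 × 1.5 = 938.025
  [3→9]: (546.5+198.3)/2 × 6 = 2234.4
  Sum = 4376.8 ng/mL·h
IV tail: 198.3/0.169 = 1173.373; AUC_iv,0→∞ = 4376.8 + 1173.373 = 5550.173 ng/mL·h
Trapezoidal AUC_0→10.75 (oral solution):
  [0→4]: (0.0+50.2)/2 × 4 = 100.4
  [4→7]: (50.2+38.1)/2 × 3 = 132.45
  [7→7.5]: (38.1+35.7)/2 × 0.5 = 18.45
  [7.5→8.5]: (35.7+31.1)/2 × 1 = 33.4
  [8.5→8.75]: (31.1+30.0)/2 × 0.25 = 7.6375
  [8.75→10.75]: (30.0+22.2)/2 × 2 = 52.2
  Sum = 344.5375 ng/mL·h
oral solution tail: 22.2/0.169 = 131.361; AUC_ev,0→∞ = 344.5375 + 131.361 = 475.8985 ng/mL·h
F = (AUC_ev/D_ev)/(AUC_iv/D_iv) = (475.8985/250)/(5550.173/100) = 1.903594/55.50173 = 0.0343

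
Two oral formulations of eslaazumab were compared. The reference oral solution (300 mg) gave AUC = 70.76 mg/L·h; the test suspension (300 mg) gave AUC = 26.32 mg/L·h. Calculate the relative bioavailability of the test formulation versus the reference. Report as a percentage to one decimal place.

F_rel = 37.2%

F_rel = (AUC_test/D_test) / (AUC_ref/D_ref)
      = (26.32/300) / (70.76/300)
      = 0.0877333 / 0.235867 = 0.3720 = 37.20%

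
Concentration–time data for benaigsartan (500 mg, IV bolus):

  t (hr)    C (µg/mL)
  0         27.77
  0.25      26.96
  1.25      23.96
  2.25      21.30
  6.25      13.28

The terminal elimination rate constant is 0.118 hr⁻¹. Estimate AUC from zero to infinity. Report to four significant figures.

AUC = 236.6 µg/mL·hr

Trapezoidal AUC_0→6.25:
  [0→0.25]: (27.77+26.96)/2 × 0.25 = 6.84125
  [0.25→1.25]: (26.96+23.96)/2 × 1 = 25.46
  [1.25→2.25]: (23.96+21.30)/2 × 1 = 22.63
  [2.25→6.25]: (21.30+13.28)/2 × 4 = 69.16
  Sum = 124.09125 µg/mL·hr
Extrapolated tail: C_last / k_e = 13.28 / 0.118 = 112.542
AUC_0→∞ = 124.09125 + 112.542 = 236.63325 µg/mL·hr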